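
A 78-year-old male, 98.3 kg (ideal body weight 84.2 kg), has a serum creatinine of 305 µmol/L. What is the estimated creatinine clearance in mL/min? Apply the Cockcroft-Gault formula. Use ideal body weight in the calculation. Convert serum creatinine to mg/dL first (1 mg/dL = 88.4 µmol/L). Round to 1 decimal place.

SCr = 305 / 88.4 = 3.45 mg/dL
CrCl = (140 − 78) × 84.2 / (72 × 3.45) = 5220.4 / 248.40 ≈ 21.0 mL/min

21.0 mL/min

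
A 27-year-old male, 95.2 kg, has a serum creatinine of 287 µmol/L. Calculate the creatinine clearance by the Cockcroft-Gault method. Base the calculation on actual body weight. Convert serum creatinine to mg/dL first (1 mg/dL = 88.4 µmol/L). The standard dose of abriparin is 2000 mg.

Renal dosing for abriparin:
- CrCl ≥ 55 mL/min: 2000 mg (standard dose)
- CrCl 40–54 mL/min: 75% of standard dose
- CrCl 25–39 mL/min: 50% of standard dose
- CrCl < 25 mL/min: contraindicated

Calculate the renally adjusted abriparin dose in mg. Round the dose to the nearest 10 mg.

1500 mg

SCr = 287 / 88.4 = 3.247 mg/dL
CrCl = (140 − 27) × 95.2 / (72 × 3.247) = 10757.6 / 233.78 ≈ 46.0 mL/min
CrCl ≈ 46 mL/min → bracket 40–54 mL/min.
75% of 2000 mg = 1500 mg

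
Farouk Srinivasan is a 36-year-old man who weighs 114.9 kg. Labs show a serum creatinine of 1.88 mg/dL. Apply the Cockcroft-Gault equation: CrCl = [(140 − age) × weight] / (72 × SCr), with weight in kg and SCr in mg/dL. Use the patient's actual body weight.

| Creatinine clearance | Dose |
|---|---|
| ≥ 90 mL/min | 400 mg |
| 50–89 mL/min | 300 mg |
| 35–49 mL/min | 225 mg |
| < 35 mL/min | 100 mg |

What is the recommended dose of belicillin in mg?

300 mg

CrCl = (140 − 36) × 114.9 / (72 × 1.88) = 11949.6 / 135.36 ≈ 88.3 mL/min
CrCl ≈ 88 mL/min → bracket 50–89 mL/min.
Dose for this bracket: 300 mg.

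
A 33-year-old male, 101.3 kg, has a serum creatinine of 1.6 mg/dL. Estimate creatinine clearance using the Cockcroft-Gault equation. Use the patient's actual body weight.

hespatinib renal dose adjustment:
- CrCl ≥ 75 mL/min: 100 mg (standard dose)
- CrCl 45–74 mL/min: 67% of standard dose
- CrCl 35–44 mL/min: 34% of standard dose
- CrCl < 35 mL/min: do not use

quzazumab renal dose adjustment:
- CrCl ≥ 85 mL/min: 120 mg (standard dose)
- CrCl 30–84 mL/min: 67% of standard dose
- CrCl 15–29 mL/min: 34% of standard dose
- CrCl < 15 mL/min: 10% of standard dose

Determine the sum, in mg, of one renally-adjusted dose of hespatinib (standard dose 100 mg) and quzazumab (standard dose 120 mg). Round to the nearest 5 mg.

220 mg

CrCl = (140 − 33) × 101.3 / (72 × 1.6) = 10839.1 / 115.20 ≈ 94.1 mL/min
CrCl ≈ 94 mL/min.
hespatinib: ≥ 75 mL/min → 100% of 100 mg = 100 mg.
quzazumab: ≥ 85 mL/min → 100% of 120 mg = 120 mg.
Total = 100 + 120 = 220 mg.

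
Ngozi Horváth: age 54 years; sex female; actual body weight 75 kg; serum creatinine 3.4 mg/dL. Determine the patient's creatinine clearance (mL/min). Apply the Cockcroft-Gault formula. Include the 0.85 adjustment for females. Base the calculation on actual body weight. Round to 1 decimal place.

CrCl = (140 − 54) × 75 / (72 × 3.4) × 0.85 = 6450.0 / 244.80 × 0.85 ≈ 22.4 mL/min

22.4 mL/min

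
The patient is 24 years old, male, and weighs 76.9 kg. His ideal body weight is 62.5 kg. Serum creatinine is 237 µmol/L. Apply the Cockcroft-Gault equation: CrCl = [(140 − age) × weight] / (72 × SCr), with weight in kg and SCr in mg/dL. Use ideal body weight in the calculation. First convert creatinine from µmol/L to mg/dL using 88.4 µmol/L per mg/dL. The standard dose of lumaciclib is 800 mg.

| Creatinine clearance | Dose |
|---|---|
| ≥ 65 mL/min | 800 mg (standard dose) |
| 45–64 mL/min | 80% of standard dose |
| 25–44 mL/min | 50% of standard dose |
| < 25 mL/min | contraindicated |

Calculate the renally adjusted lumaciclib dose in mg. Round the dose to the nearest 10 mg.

400 mg

SCr = 237 / 88.4 = 2.681 mg/dL
CrCl = (140 − 24) × 62.5 / (72 × 2.681) = 7250.0 / 193.03 ≈ 37.6 mL/min
CrCl ≈ 38 mL/min → bracket 25–44 mL/min.
50% of 800 mg = 400 mg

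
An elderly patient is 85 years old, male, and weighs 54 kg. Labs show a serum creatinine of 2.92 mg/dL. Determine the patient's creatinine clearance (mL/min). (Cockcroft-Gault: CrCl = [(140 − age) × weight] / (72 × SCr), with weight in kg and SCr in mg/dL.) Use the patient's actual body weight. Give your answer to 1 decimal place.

14.1 mL/min

CrCl = (140 − 85) × 54 / (72 × 2.92) = 2970.0 / 210.24 ≈ 14.1 mL/min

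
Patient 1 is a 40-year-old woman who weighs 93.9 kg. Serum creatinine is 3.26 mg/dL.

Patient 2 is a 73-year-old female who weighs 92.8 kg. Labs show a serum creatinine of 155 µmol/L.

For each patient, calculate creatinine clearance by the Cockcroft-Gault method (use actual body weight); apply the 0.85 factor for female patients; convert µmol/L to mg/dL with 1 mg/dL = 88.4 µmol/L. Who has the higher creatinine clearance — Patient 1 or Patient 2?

Patient 2

Patient 1: CrCl = (140 − 40) × 93.9 / (72 × 3.26) × 0.85 = 9390.0 / 234.72 × 0.85 ≈ 34.0 mL/min
Patient 2: SCr = 155 / 88.4 = 1.753 mg/dL
Patient 2: CrCl = (140 − 73) × 92.8 / (72 × 1.753) × 0.85 = 6217.6 / 126.22 × 0.85 ≈ 41.9 mL/min
34.0 vs 41.9 mL/min → Patient 2 is higher.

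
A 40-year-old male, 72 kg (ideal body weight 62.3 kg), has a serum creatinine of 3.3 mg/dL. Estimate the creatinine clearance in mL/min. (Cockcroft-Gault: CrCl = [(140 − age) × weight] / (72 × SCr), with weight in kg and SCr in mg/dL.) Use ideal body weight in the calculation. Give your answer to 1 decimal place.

CrCl = (140 − 40) × 62.3 / (72 × 3.3) = 6230.0 / 237.60 ≈ 26.2 mL/min

26.2 mL/min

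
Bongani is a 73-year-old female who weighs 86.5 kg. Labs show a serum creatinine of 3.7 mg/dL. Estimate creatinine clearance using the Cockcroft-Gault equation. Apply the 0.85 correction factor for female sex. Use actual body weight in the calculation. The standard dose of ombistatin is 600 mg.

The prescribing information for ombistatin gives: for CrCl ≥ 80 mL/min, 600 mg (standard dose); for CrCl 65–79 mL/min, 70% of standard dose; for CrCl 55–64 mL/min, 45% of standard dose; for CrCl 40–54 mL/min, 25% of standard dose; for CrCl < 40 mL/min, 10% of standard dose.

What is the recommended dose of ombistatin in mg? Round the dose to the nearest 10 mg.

60 mg

CrCl = (140 − 73) × 86.5 / (72 × 3.7) × 0.85 = 5795.5 / 266.40 × 0.85 ≈ 18.5 mL/min
CrCl ≈ 18 mL/min → bracket < 40 mL/min.
10% of 600 mg = 60 mg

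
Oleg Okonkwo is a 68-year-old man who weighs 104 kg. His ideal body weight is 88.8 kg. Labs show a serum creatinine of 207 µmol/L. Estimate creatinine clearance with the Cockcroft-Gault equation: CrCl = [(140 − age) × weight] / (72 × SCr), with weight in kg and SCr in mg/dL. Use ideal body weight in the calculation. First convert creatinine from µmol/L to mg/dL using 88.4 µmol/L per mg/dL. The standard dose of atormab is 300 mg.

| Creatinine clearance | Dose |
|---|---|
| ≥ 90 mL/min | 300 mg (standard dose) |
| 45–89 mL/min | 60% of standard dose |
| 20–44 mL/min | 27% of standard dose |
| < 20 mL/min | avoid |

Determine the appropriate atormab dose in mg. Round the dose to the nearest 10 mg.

80 mg

SCr = 207 / 88.4 = 2.342 mg/dL
CrCl = (140 − 68) × 88.8 / (72 × 2.342) = 6393.6 / 168.62 ≈ 37.9 mL/min
CrCl ≈ 38 mL/min → bracket 20–44 mL/min.
27% of 300 mg = 81 mg → 80 mg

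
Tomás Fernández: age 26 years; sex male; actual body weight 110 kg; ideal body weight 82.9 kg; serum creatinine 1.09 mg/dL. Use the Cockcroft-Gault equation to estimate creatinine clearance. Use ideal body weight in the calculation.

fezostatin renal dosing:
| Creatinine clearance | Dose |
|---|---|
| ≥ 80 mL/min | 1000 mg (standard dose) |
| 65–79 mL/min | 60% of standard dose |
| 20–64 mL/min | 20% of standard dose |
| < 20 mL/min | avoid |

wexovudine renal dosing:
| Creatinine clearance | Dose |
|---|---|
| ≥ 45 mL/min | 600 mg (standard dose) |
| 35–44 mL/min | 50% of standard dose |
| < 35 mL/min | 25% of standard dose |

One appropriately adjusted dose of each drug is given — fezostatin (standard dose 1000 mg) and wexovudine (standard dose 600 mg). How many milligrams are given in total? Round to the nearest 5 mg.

CrCl = (140 − 26) × 82.9 / (72 × 1.09) = 9450.6 / 78.48 ≈ 120.4 mL/min
CrCl ≈ 120 mL/min.
fezostatin: ≥ 80 mL/min → 100% of 1000 mg = 1000 mg.
wexovudine: ≥ 45 mL/min → 100% of 600 mg = 600 mg.
Total = 1000 + 600 = 1600 mg.

1600 mg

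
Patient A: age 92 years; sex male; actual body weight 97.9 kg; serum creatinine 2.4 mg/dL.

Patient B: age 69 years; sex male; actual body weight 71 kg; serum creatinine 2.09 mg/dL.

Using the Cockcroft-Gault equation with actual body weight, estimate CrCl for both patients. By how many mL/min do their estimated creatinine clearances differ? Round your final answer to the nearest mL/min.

Patient A: CrCl = (140 − 92) × 97.9 / (72 × 2.4) = 4699.2 / 172.80 ≈ 27.2 mL/min
Patient B: CrCl = (140 − 69) × 71 / (72 × 2.09) = 5041.0 / 150.48 ≈ 33.5 mL/min
|27.2 − 33.5| = 6.3 mL/min

6 mL/min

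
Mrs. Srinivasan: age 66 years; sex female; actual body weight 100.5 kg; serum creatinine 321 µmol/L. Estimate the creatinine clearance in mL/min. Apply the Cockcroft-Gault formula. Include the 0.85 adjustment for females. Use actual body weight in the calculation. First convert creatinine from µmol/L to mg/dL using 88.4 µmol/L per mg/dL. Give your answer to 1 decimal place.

24.2 mL/min

SCr = 321 / 88.4 = 3.631 mg/dL
CrCl = (140 − 66) × 100.5 / (72 × 3.631) × 0.85 = 7437.0 / 261.43 × 0.85 ≈ 24.2 mL/min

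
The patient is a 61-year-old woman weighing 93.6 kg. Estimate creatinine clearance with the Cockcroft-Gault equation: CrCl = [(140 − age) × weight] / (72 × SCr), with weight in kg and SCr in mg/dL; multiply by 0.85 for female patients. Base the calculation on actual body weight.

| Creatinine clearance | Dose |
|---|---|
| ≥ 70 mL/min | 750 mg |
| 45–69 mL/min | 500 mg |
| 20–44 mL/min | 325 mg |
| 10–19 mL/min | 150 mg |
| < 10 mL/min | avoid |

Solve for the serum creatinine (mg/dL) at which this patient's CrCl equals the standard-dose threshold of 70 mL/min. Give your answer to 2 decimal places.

1.25 mg/dL

Standard dose requires CrCl ≥ 70 mL/min.
Set (140 − 61) × 93.6 × 0.85 / (72 × SCr) = 70
SCr = (140 − 61) × 93.6 × 0.85 / (72 × 70) = 1.247 mg/dL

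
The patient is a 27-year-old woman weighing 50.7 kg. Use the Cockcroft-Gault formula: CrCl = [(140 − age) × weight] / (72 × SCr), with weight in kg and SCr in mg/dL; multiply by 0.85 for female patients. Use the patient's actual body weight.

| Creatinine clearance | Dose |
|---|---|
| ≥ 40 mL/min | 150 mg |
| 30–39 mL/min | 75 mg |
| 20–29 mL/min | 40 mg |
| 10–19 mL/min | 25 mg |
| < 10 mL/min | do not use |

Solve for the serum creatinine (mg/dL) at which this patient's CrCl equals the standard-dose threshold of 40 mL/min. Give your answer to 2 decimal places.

1.69 mg/dL

Standard dose requires CrCl ≥ 40 mL/min.
Set (140 − 27) × 50.7 × 0.85 / (72 × SCr) = 40
SCr = (140 − 27) × 50.7 × 0.85 / (72 × 40) = 1.691 mg/dL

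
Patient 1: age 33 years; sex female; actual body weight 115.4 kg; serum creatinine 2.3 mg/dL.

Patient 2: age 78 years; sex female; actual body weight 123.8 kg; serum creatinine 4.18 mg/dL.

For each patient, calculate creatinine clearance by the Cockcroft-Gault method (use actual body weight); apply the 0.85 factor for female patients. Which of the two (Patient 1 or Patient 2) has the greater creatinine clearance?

Patient 1

Patient 1: CrCl = (140 − 33) × 115.4 / (72 × 2.3) × 0.85 = 12347.8 / 165.60 × 0.85 ≈ 63.4 mL/min
Patient 2: CrCl = (140 − 78) × 123.8 / (72 × 4.18) × 0.85 = 7675.6 / 300.96 × 0.85 ≈ 21.7 mL/min
63.4 vs 21.7 mL/min → Patient 1 is higher.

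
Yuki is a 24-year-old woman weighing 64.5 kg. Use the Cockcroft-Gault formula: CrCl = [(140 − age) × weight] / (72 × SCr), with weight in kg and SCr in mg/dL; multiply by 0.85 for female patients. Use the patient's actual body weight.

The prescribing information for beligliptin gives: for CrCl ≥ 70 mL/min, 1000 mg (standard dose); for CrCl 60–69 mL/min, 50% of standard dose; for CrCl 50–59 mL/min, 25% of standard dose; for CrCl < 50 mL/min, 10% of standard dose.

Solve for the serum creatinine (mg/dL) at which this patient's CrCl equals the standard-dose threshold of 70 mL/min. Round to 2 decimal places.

Standard dose requires CrCl ≥ 70 mL/min.
Set (140 − 24) × 64.5 × 0.85 / (72 × SCr) = 70
SCr = (140 − 24) × 64.5 × 0.85 / (72 × 70) = 1.262 mg/dL

1.26 mg/dL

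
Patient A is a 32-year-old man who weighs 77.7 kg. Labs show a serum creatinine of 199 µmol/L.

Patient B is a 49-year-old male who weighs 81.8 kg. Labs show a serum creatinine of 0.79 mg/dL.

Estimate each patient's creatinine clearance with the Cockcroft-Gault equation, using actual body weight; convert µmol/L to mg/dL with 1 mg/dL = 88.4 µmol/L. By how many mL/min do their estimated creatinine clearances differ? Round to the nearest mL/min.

79 mL/min

Patient A: SCr = 199 / 88.4 = 2.251 mg/dL
Patient A: CrCl = (140 − 32) × 77.7 / (72 × 2.251) = 8391.6 / 162.07 ≈ 51.8 mL/min
Patient B: CrCl = (140 − 49) × 81.8 / (72 × 0.79) = 7443.8 / 56.88 ≈ 130.9 mL/min
|51.8 − 130.9| = 79.1 mL/min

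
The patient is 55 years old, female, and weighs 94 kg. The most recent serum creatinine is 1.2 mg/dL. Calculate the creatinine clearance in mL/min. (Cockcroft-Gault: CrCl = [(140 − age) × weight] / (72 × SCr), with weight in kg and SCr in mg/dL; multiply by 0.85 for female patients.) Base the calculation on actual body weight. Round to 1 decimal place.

78.6 mL/min

CrCl = (140 − 55) × 94 / (72 × 1.2) × 0.85 = 7990.0 / 86.40 × 0.85 ≈ 78.6 mL/min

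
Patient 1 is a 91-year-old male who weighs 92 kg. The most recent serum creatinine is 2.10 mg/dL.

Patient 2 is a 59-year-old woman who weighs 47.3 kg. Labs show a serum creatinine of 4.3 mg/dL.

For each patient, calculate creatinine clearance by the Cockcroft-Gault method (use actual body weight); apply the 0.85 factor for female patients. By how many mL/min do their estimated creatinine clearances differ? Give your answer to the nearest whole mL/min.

19 mL/min

Patient 1: CrCl = (140 − 91) × 92 / (72 × 2.1) = 4508.0 / 151.20 ≈ 29.8 mL/min
Patient 2: CrCl = (140 − 59) × 47.3 / (72 × 4.3) × 0.85 = 3831.3 / 309.60 × 0.85 ≈ 10.5 mL/min
|29.8 − 10.5| = 19.3 mL/min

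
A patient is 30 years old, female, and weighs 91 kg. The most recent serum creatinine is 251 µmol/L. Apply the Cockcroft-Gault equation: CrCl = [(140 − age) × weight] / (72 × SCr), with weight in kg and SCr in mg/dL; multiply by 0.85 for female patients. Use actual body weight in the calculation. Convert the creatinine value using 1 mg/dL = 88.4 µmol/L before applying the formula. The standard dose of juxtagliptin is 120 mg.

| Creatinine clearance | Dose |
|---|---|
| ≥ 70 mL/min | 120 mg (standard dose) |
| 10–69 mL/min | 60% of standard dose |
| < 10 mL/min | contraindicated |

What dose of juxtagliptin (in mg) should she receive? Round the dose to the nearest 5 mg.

SCr = 251 / 88.4 = 2.839 mg/dL
CrCl = (140 − 30) × 91 / (72 × 2.839) × 0.85 = 10010.0 / 204.41 × 0.85 ≈ 41.6 mL/min
CrCl ≈ 42 mL/min → bracket 10–69 mL/min.
60% of 120 mg = 72 mg → 70 mg

70 mg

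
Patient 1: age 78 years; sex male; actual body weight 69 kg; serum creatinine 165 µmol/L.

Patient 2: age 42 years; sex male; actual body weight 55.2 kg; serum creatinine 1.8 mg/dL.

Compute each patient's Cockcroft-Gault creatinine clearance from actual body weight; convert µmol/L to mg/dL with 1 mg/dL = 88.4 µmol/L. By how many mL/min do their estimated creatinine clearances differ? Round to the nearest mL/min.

Patient 1: SCr = 165 / 88.4 = 1.867 mg/dL
Patient 1: CrCl = (140 − 78) × 69 / (72 × 1.867) = 4278.0 / 134.42 ≈ 31.8 mL/min
Patient 2: CrCl = (140 − 42) × 55.2 / (72 × 1.8) = 5409.6 / 129.60 ≈ 41.7 mL/min
|31.8 − 41.7| = 9.9 mL/min

10 mL/min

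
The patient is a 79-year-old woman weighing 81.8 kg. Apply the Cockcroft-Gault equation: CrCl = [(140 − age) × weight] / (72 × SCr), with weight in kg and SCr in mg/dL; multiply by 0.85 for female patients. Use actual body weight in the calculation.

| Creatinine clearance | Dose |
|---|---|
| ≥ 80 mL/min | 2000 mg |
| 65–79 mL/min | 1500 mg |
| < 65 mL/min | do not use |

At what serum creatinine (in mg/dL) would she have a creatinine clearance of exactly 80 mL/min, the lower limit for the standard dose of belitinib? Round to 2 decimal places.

0.74 mg/dL

Standard dose requires CrCl ≥ 80 mL/min.
Set (140 − 79) × 81.8 × 0.85 / (72 × SCr) = 80
SCr = (140 − 79) × 81.8 × 0.85 / (72 × 80) = 0.736 mg/dL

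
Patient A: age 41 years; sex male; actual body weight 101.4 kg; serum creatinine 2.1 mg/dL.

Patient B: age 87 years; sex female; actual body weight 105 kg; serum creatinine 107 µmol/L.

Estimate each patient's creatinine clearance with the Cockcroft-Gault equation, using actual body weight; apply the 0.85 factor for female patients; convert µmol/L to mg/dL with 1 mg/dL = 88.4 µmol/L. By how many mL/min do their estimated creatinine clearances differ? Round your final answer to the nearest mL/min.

Patient A: CrCl = (140 − 41) × 101.4 / (72 × 2.1) = 10038.6 / 151.20 ≈ 66.4 mL/min
Patient B: SCr = 107 / 88.4 = 1.21 mg/dL
Patient B: CrCl = (140 − 87) × 105 / (72 × 1.21) × 0.85 = 5565.0 / 87.12 × 0.85 ≈ 54.3 mL/min
|66.4 − 54.3| = 12.1 mL/min

12 mL/min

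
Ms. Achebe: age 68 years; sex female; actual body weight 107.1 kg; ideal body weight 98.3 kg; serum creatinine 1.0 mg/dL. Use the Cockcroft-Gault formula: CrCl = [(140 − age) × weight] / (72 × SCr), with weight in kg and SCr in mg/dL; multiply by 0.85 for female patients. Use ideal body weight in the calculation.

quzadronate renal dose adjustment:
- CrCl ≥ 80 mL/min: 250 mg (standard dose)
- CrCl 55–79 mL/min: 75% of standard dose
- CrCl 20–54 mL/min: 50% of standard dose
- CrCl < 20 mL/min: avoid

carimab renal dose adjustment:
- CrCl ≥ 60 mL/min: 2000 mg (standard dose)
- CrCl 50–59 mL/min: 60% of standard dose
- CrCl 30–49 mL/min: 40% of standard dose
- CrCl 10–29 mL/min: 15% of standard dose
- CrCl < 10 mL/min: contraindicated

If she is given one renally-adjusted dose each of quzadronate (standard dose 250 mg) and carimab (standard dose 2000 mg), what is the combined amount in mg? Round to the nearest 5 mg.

CrCl = (140 − 68) × 98.3 / (72 × 1) × 0.85 = 7077.6 / 72.00 × 0.85 ≈ 83.6 mL/min
CrCl ≈ 84 mL/min.
quzadronate: ≥ 80 mL/min → 100% of 250 mg = 250 mg.
carimab: ≥ 60 mL/min → 100% of 2000 mg = 2000 mg.
Total = 250 + 2000 = 2250 mg.

2250 mg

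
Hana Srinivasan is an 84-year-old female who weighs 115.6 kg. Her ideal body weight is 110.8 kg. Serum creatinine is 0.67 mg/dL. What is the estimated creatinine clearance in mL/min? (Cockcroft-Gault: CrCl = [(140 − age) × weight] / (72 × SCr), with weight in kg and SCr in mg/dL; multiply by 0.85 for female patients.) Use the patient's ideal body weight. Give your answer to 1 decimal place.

CrCl = (140 − 84) × 110.8 / (72 × 0.67) × 0.85 = 6204.8 / 48.24 × 0.85 ≈ 109.3 mL/min

109.3 mL/min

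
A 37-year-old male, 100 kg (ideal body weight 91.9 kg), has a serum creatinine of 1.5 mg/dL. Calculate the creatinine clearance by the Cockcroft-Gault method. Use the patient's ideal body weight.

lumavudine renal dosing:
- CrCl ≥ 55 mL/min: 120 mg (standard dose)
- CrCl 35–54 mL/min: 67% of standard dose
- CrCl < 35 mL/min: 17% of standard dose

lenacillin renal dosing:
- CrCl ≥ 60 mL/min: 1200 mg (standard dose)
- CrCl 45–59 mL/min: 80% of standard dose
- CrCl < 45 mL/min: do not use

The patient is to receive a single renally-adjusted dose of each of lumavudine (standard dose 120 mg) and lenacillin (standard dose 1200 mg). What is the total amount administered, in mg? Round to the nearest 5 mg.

CrCl = (140 − 37) × 91.9 / (72 × 1.5) = 9465.7 / 108.00 ≈ 87.6 mL/min
CrCl ≈ 88 mL/min.
lumavudine: ≥ 55 mL/min → 100% of 120 mg = 120 mg.
lenacillin: ≥ 60 mL/min → 100% of 1200 mg = 1200 mg.
Total = 120 + 1200 = 1320 mg.

1320 mg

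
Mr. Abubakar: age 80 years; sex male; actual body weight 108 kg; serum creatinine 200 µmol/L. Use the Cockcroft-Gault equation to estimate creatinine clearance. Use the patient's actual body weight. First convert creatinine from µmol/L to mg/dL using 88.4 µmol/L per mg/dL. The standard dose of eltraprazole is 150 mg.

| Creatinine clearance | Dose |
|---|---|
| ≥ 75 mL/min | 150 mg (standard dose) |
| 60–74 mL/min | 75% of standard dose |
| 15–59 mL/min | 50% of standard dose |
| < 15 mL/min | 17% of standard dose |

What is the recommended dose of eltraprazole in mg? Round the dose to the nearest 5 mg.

SCr = 200 / 88.4 = 2.262 mg/dL
CrCl = (140 − 80) × 108 / (72 × 2.262) = 6480.0 / 162.86 ≈ 39.8 mL/min
CrCl ≈ 40 mL/min → bracket 15–59 mL/min.
50% of 150 mg = 75 mg

75 mg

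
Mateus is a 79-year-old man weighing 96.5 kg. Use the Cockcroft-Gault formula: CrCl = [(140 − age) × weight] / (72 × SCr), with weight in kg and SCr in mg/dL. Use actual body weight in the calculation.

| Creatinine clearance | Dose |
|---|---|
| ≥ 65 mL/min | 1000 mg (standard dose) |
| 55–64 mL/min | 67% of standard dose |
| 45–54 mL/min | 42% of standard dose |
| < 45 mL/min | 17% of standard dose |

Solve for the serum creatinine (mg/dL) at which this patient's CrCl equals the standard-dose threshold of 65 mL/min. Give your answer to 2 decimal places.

Standard dose requires CrCl ≥ 65 mL/min.
Set (140 − 79) × 96.5 / (72 × SCr) = 65
SCr = (140 − 79) × 96.5 / (72 × 65) = 1.258 mg/dL

1.26 mg/dL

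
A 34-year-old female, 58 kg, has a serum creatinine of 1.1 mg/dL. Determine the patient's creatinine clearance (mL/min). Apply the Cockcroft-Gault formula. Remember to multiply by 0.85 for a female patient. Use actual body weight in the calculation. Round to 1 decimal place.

66.0 mL/min

CrCl = (140 − 34) × 58 / (72 × 1.1) × 0.85 = 6148.0 / 79.20 × 0.85 ≈ 66.0 mL/min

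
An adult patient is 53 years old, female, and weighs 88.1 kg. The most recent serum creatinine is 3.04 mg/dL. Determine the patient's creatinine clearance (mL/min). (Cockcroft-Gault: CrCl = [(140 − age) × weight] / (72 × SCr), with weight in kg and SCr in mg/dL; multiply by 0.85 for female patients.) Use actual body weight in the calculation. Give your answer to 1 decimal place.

29.8 mL/min

CrCl = (140 − 53) × 88.1 / (72 × 3.04) × 0.85 = 7664.7 / 218.88 × 0.85 ≈ 29.8 mL/min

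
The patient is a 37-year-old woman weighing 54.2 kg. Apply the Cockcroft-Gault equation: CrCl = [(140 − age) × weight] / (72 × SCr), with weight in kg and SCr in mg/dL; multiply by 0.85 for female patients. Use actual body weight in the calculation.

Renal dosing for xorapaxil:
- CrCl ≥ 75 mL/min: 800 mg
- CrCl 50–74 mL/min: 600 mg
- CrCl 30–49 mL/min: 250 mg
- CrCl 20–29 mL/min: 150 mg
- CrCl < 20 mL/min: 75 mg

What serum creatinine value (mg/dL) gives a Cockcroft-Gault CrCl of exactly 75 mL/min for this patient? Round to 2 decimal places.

Standard dose requires CrCl ≥ 75 mL/min.
Set (140 − 37) × 54.2 × 0.85 / (72 × SCr) = 75
SCr = (140 − 37) × 54.2 × 0.85 / (72 × 75) = 0.879 mg/dL

0.88 mg/dL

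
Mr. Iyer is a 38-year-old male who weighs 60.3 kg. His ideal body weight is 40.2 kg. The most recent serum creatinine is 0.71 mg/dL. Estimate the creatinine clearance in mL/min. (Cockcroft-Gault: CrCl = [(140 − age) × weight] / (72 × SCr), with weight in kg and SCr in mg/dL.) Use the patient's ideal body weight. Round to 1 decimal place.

CrCl = (140 − 38) × 40.2 / (72 × 0.71) = 4100.4 / 51.12 ≈ 80.2 mL/min

80.2 mL/min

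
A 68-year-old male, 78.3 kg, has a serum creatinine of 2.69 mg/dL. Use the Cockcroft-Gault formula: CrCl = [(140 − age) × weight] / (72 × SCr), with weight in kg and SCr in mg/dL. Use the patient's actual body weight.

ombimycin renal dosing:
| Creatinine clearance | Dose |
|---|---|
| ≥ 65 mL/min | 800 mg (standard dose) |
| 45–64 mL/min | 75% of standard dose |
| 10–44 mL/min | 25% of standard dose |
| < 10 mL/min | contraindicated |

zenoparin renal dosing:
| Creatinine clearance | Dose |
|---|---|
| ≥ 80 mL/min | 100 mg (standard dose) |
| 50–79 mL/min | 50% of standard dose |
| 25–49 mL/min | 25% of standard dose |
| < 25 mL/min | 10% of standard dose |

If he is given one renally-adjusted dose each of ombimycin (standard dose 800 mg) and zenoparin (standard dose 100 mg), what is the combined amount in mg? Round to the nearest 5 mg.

CrCl = (140 − 68) × 78.3 / (72 × 2.69) = 5637.6 / 193.68 ≈ 29.1 mL/min
CrCl ≈ 29 mL/min.
ombimycin: 10–44 mL/min → 25% of 800 mg = 200 mg.
zenoparin: 25–49 mL/min → 25% of 100 mg = 25 mg.
Total = 200 + 25 = 225 mg.

225 mg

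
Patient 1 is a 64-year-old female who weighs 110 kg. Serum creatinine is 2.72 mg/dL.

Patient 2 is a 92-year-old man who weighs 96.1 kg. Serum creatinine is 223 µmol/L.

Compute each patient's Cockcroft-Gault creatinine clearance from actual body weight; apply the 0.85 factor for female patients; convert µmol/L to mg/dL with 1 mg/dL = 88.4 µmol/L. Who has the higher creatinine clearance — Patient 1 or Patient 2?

Patient 1: CrCl = (140 − 64) × 110 / (72 × 2.72) × 0.85 = 8360.0 / 195.84 × 0.85 ≈ 36.3 mL/min
Patient 2: SCr = 223 / 88.4 = 2.523 mg/dL
Patient 2: CrCl = (140 − 92) × 96.1 / (72 × 2.523) = 4612.8 / 181.66 ≈ 25.4 mL/min
36.3 vs 25.4 mL/min → Patient 1 is higher.

Patient 1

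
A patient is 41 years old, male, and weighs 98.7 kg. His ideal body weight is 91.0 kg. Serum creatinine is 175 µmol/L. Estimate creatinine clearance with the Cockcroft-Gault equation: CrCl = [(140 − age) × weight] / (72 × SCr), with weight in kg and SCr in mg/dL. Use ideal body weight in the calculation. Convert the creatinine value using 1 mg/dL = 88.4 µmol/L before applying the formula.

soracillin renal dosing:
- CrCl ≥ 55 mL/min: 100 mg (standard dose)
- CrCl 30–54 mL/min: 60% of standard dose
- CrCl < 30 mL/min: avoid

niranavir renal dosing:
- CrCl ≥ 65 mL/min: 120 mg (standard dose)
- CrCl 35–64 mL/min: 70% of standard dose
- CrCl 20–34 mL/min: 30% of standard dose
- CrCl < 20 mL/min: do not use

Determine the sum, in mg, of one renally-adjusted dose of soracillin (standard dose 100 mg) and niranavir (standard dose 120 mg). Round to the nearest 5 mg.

SCr = 175 / 88.4 = 1.98 mg/dL
CrCl = (140 − 41) × 91 / (72 × 1.98) = 9009.0 / 142.56 ≈ 63.2 mL/min
CrCl ≈ 63 mL/min.
soracillin: ≥ 55 mL/min → 100% of 100 mg = 100 mg.
niranavir: 35–64 mL/min → 70% of 120 mg = 84 mg.
Total = 100 + 84 = 184 mg.

185 mg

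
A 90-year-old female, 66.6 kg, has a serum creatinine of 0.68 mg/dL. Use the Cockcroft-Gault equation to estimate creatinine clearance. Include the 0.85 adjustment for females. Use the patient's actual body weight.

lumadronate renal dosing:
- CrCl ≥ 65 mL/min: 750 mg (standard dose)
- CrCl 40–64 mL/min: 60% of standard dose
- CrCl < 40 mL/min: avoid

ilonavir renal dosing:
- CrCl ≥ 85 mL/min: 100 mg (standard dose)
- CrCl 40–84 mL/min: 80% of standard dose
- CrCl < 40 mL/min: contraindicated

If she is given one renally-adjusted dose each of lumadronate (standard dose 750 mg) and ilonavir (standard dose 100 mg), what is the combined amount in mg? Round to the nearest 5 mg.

530 mg

CrCl = (140 − 90) × 66.6 / (72 × 0.68) × 0.85 = 3330.0 / 48.96 × 0.85 ≈ 57.8 mL/min
CrCl ≈ 58 mL/min.
lumadronate: 40–64 mL/min → 60% of 750 mg = 450 mg.
ilonavir: 40–84 mL/min → 80% of 100 mg = 80 mg.
Total = 450 + 80 = 530 mg.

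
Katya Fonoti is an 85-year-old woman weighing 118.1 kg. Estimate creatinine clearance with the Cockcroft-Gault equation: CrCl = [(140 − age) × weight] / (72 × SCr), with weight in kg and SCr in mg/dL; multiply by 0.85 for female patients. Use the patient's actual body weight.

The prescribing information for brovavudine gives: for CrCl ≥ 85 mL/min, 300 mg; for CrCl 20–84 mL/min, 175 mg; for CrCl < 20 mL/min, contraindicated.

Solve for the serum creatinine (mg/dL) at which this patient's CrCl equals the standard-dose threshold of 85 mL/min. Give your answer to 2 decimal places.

0.90 mg/dL

Standard dose requires CrCl ≥ 85 mL/min.
Set (140 − 85) × 118.1 × 0.85 / (72 × SCr) = 85
SCr = (140 − 85) × 118.1 × 0.85 / (72 × 85) = 0.902 mg/dL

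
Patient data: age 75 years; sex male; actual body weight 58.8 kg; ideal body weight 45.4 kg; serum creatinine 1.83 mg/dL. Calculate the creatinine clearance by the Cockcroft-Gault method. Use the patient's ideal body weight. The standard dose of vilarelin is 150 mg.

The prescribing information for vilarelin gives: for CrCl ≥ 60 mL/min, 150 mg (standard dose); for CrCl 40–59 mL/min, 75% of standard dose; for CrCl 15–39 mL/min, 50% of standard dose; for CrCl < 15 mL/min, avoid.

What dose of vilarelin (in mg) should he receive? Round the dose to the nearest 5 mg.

CrCl = (140 − 75) × 45.4 / (72 × 1.83) = 2951.0 / 131.76 ≈ 22.4 mL/min
CrCl ≈ 22 mL/min → bracket 15–39 mL/min.
50% of 150 mg = 75 mg

75 mg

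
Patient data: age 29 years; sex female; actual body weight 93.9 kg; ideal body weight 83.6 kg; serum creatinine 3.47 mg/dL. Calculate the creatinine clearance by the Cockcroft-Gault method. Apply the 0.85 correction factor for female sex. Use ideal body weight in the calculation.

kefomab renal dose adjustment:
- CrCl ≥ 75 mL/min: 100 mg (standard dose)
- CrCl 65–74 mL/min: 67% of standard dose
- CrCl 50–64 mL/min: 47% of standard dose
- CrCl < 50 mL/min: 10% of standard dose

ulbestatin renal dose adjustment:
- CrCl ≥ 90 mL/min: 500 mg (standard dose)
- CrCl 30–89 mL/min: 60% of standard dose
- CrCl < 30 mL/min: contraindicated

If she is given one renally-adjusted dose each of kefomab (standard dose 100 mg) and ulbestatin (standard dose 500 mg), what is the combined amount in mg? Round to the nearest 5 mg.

310 mg

CrCl = (140 − 29) × 83.6 / (72 × 3.47) × 0.85 = 9279.6 / 249.84 × 0.85 ≈ 31.6 mL/min
CrCl ≈ 32 mL/min.
kefomab: < 50 mL/min → 10% of 100 mg = 10 mg.
ulbestatin: 30–89 mL/min → 60% of 500 mg = 300 mg.
Total = 10 + 300 = 310 mg.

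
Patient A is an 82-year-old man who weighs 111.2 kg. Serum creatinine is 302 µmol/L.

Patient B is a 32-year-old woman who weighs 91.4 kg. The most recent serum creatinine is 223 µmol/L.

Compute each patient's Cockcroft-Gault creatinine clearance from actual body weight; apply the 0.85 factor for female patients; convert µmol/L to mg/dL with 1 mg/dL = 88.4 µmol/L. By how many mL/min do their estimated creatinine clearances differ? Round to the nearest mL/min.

20 mL/min

Patient A: SCr = 302 / 88.4 = 3.416 mg/dL
Patient A: CrCl = (140 − 82) × 111.2 / (72 × 3.416) = 6449.6 / 245.95 ≈ 26.2 mL/min
Patient B: SCr = 223 / 88.4 = 2.523 mg/dL
Patient B: CrCl = (140 − 32) × 91.4 / (72 × 2.523) × 0.85 = 9871.2 / 181.66 × 0.85 ≈ 46.2 mL/min
|26.2 − 46.2| = 20.0 mL/min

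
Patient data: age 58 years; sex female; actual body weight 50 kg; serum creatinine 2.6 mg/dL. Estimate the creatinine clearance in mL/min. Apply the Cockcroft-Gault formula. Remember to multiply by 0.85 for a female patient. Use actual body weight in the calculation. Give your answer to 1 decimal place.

CrCl = (140 − 58) × 50 / (72 × 2.6) × 0.85 = 4100.0 / 187.20 × 0.85 ≈ 18.6 mL/min

18.6 mL/min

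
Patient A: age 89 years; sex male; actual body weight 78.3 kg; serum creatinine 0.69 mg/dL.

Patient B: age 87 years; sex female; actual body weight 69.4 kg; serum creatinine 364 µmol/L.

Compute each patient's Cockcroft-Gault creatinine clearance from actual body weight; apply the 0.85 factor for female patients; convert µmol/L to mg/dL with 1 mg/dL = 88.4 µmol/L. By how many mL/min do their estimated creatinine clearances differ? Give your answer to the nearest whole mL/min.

Patient A: CrCl = (140 − 89) × 78.3 / (72 × 0.69) = 3993.3 / 49.68 ≈ 80.4 mL/min
Patient B: SCr = 364 / 88.4 = 4.118 mg/dL
Patient B: CrCl = (140 − 87) × 69.4 / (72 × 4.118) × 0.85 = 3678.2 / 296.50 × 0.85 ≈ 10.5 mL/min
|80.4 − 10.5| = 69.9 mL/min

70 mL/min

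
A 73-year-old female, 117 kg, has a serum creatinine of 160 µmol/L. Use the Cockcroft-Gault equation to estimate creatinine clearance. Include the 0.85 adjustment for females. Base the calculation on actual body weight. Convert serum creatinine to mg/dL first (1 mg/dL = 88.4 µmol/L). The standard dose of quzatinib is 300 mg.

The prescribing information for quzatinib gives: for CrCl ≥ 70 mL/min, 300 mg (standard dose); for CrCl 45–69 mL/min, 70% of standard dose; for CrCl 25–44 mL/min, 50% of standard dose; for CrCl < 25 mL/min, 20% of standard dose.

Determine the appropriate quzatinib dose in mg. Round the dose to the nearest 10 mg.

SCr = 160 / 88.4 = 1.81 mg/dL
CrCl = (140 − 73) × 117 / (72 × 1.81) × 0.85 = 7839.0 / 130.32 × 0.85 ≈ 51.1 mL/min
CrCl ≈ 51 mL/min → bracket 45–69 mL/min.
70% of 300 mg = 210 mg

210 mg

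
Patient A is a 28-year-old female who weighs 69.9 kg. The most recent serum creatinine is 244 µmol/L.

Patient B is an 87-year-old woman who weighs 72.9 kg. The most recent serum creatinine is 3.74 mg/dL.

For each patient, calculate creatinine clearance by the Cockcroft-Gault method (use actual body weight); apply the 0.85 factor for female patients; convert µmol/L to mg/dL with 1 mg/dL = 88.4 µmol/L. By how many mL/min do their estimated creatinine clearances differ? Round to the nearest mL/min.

Patient A: SCr = 244 / 88.4 = 2.76 mg/dL
Patient A: CrCl = (140 − 28) × 69.9 / (72 × 2.76) × 0.85 = 7828.8 / 198.72 × 0.85 ≈ 33.5 mL/min
Patient B: CrCl = (140 − 87) × 72.9 / (72 × 3.74) × 0.85 = 3863.7 / 269.28 × 0.85 ≈ 12.2 mL/min
|33.5 − 12.2| = 21.3 mL/min

21 mL/min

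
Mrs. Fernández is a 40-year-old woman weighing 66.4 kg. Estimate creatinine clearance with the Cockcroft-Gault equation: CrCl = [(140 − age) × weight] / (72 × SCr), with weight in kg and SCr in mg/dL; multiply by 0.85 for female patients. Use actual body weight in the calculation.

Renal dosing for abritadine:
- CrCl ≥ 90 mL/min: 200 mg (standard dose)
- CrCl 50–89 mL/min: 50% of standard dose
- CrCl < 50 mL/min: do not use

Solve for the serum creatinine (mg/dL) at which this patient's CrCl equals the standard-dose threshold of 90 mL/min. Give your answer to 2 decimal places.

0.87 mg/dL

Standard dose requires CrCl ≥ 90 mL/min.
Set (140 − 40) × 66.4 × 0.85 / (72 × SCr) = 90
SCr = (140 − 40) × 66.4 × 0.85 / (72 × 90) = 0.871 mg/dL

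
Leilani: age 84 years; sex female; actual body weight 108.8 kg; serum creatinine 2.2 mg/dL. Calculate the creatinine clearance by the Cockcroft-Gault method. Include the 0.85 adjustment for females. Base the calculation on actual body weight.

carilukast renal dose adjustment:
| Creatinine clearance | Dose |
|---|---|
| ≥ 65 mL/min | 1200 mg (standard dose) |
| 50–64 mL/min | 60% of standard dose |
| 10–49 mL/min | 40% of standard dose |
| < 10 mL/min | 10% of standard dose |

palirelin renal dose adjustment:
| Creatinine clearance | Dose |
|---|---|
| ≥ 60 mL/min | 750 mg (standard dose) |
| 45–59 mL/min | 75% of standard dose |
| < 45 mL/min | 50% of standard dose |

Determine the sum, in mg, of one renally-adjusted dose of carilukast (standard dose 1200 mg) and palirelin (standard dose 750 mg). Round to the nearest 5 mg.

CrCl = (140 − 84) × 108.8 / (72 × 2.2) × 0.85 = 6092.8 / 158.40 × 0.85 ≈ 32.7 mL/min
CrCl ≈ 33 mL/min.
carilukast: 10–49 mL/min → 40% of 1200 mg = 480 mg.
palirelin: < 45 mL/min → 50% of 750 mg = 375 mg.
Total = 480 + 375 = 855 mg.

855 mg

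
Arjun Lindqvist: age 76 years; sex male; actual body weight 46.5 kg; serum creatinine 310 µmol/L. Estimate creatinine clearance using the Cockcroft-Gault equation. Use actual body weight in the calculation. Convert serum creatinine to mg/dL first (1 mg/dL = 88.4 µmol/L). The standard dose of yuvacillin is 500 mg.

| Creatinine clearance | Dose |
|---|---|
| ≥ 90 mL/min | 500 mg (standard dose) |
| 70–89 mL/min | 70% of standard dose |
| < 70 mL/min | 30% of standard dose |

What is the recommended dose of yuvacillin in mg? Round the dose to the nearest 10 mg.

SCr = 310 / 88.4 = 3.507 mg/dL
CrCl = (140 − 76) × 46.5 / (72 × 3.507) = 2976.0 / 252.50 ≈ 11.8 mL/min
CrCl ≈ 12 mL/min → bracket < 70 mL/min.
30% of 500 mg = 150 mg

150 mg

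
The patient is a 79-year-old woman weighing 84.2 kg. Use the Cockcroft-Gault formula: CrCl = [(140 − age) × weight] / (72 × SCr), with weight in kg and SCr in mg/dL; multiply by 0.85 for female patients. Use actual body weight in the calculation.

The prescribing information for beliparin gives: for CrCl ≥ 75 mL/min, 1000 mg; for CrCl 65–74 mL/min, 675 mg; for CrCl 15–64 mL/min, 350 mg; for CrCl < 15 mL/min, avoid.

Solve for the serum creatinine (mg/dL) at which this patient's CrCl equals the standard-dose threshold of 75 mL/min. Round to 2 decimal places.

0.81 mg/dL

Standard dose requires CrCl ≥ 75 mL/min.
Set (140 − 79) × 84.2 × 0.85 / (72 × SCr) = 75
SCr = (140 − 79) × 84.2 × 0.85 / (72 × 75) = 0.808 mg/dL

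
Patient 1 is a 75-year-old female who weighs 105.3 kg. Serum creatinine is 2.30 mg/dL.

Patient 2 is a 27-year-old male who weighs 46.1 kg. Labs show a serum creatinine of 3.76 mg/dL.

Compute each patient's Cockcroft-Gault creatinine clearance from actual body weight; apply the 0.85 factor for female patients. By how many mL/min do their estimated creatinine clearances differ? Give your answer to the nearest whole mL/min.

Patient 1: CrCl = (140 − 75) × 105.3 / (72 × 2.3) × 0.85 = 6844.5 / 165.60 × 0.85 ≈ 35.1 mL/min
Patient 2: CrCl = (140 − 27) × 46.1 / (72 × 3.76) = 5209.3 / 270.72 ≈ 19.2 mL/min
|35.1 − 19.2| = 15.9 mL/min

16 mL/min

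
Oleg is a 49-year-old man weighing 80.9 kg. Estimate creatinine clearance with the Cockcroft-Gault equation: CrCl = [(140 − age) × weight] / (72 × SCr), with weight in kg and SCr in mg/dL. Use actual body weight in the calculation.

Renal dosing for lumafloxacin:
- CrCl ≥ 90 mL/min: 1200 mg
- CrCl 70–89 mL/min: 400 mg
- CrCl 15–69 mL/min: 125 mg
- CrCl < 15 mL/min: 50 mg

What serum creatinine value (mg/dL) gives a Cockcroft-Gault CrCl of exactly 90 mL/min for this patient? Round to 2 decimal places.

1.14 mg/dL

Standard dose requires CrCl ≥ 90 mL/min.
Set (140 − 49) × 80.9 / (72 × SCr) = 90
SCr = (140 − 49) × 80.9 / (72 × 90) = 1.136 mg/dL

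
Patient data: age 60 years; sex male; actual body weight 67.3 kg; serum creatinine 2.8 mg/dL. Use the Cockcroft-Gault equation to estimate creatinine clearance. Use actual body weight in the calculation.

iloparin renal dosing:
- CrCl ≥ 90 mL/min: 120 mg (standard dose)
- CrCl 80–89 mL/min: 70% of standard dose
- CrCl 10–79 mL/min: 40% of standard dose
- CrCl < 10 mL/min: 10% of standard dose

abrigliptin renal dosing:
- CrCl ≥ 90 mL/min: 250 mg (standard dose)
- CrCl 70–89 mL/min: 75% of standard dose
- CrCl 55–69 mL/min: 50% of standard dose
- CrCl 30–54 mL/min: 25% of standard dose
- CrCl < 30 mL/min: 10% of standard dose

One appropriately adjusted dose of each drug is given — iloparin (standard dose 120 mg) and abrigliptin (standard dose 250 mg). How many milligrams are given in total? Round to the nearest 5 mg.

75 mg

CrCl = (140 − 60) × 67.3 / (72 × 2.8) = 5384.0 / 201.60 ≈ 26.7 mL/min
CrCl ≈ 27 mL/min.
iloparin: 10–79 mL/min → 40% of 120 mg = 48 mg.
abrigliptin: < 30 mL/min → 10% of 250 mg = 25 mg.
Total = 48 + 25 = 73 mg.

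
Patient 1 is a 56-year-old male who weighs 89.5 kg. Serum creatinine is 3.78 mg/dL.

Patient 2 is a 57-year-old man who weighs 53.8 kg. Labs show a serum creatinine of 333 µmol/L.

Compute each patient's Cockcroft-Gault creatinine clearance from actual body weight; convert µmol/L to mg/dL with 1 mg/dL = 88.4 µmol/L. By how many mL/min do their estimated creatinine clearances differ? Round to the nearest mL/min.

Patient 1: CrCl = (140 − 56) × 89.5 / (72 × 3.78) = 7518.0 / 272.16 ≈ 27.6 mL/min
Patient 2: SCr = 333 / 88.4 = 3.767 mg/dL
Patient 2: CrCl = (140 − 57) × 53.8 / (72 × 3.767) = 4465.4 / 271.22 ≈ 16.5 mL/min
|27.6 − 16.5| = 11.1 mL/min

11 mL/min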